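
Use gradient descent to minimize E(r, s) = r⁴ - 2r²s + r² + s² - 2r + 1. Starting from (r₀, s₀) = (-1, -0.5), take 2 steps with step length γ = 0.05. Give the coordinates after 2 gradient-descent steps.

(-0.29, -0.29)

∇E = (4r³ - 4rs + 2r - 2, -2r² + 2s)
Step 1: at (-1, -0.5), ∇E = (-10, -3) → (-1, -0.5) − 0.05·(-10, -3) = (-0.5, -0.35)
Step 2: at (-0.5, -0.35), ∇E = (-4.2, -1.2) → (-0.5, -0.35) − 0.05·(-4.2, -1.2) = (-0.29, -0.29)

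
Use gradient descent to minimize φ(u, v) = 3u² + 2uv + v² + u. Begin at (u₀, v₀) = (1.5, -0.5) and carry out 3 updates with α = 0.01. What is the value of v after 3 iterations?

∇φ = (6u + 2v + 1, 2u + 2v)
(u₁, v₁) = (1.5, -0.5) − 0.01·(9, 2) = (1.41, -0.52)
(u₂, v₂) = (1.41, -0.52) − 0.01·(8.42, 1.78) = (1.3258, -0.5378)
(u₃, v₃) = (1.3258, -0.5378) − 0.01·(7.8792, 1.576) = (1.247008, -0.55356)
v = -0.55356

-0.55356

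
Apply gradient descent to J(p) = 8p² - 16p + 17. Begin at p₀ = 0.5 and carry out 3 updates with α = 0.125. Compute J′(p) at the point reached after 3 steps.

8

J′(p) = 16p - 16
p₁ = 0.5 − 0.125·(-8) = 1.5
p₂ = 1.5 − 0.125·8 = 0.5
p₃ = 0.5 − 0.125·(-8) = 1.5
J′(p) at (1.5) = 8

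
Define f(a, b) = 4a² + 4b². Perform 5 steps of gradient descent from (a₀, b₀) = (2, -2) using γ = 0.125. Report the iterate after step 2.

(0, 0)

∇f = (8a, 8b)
(a₁, b₁) = (2, -2) − 0.125·(16, -16) = (0, 0)
(a₂, b₂) = (0, 0) − 0.125·(0, 0) = (0, 0)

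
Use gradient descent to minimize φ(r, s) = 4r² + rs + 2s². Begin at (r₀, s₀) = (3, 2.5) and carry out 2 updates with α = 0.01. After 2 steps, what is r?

2.4925

∇φ = (8r + s, r + 4s)
(r₁, s₁) = (3, 2.5) − 0.01·(26.5, 13) = (2.735, 2.37)
(r₂, s₂) = (2.735, 2.37) − 0.01·(24.25, 12.215) = (2.4925, 2.24785)
r = 2.4925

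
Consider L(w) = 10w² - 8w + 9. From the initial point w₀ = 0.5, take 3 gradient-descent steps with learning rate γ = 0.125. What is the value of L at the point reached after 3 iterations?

8.5390625

L′(w) = 20w - 8
Step 1: L′(0.5) = 2; w₁ = 0.5 − 0.125·2 = 0.25
Step 2: L′(0.25) = -3; w₂ = 0.25 − 0.125·(-3) = 0.625
Step 3: L′(0.625) = 4.5; w₃ = 0.625 − 0.125·4.5 = 0.0625
L(0.0625) = 8.5390625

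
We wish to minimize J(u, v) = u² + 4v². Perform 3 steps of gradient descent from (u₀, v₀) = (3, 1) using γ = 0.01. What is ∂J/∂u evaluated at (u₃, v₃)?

5.647152

∇J = (2u, 8v)
(u₁, v₁) = (3, 1) − 0.01·(6, 8) = (2.94, 0.92)
(u₂, v₂) = (2.94, 0.92) − 0.01·(5.88, 7.36) = (2.8812, 0.8464)
(u₃, v₃) = (2.8812, 0.8464) − 0.01·(5.7624, 6.7712) = (2.823576, 0.778688)
∂J/∂u at (2.823576, 0.778688) = 5.647152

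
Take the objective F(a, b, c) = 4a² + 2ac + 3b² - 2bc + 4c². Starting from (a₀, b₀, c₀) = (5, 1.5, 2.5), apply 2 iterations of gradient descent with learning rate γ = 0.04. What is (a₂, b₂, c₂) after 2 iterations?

(2.0624, 1.132, 0.8168)

∇F = (8a + 2c, 6b - 2c, 2a - 2b + 8c)
Step 1: at (5, 1.5, 2.5), ∇F = (45, 4, 27) → (5, 1.5, 2.5) − 0.04·(45, 4, 27) = (3.2, 1.34, 1.42)
Step 2: at (3.2, 1.34, 1.42), ∇F = (28.44, 5.2, 15.08) → (3.2, 1.34, 1.42) − 0.04·(28.44, 5.2, 15.08) = (2.0624, 1.132, 0.8168)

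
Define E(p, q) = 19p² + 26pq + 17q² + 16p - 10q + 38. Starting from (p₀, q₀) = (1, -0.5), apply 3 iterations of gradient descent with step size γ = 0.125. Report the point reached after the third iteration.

∇E = (38p + 26q + 16, 26p + 34q - 10)
Step 1: at (1, -0.5), ∇E = (41, -1) → (1, -0.5) − 0.125·(41, -1) = (-4.125, -0.375)
Step 2: at (-4.125, -0.375), ∇E = (-150.5, -130) → (-4.125, -0.375) − 0.125·(-150.5, -130) = (14.6875, 15.875)
Step 3: at (14.6875, 15.875), ∇E = (986.875, 911.625) → (14.6875, 15.875) − 0.125·(986.875, 911.625) = (-108.671875, -98.078125)

(-108.671875, -98.078125)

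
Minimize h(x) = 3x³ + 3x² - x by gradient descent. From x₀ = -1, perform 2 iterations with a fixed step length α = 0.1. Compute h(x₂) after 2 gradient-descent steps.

-4.020603328

h′(x) = 9x² + 6x - 1
x₁ = -1 − 0.1·2 = -1.2
x₂ = -1.2 − 0.1·4.76 = -1.676
h(-1.676) = -4.020603328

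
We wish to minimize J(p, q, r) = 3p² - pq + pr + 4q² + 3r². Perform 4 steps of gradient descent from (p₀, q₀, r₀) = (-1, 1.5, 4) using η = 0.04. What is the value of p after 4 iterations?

∇J = (6p - q + r, -p + 8q, p + 6r)
Step 1: at (-1, 1.5, 4), ∇J = (-3.5, 13, 23) → (-1, 1.5, 4) − 0.04·(-3.5, 13, 23) = (-0.86, 0.98, 3.08)
Step 2: at (-0.86, 0.98, 3.08), ∇J = (-3.06, 8.7, 17.62) → (-0.86, 0.98, 3.08) − 0.04·(-3.06, 8.7, 17.62) = (-0.7376, 0.632, 2.3752)
Step 3: at (-0.7376, 0.632, 2.3752), ∇J = (-2.6824, 5.7936, 13.5136) → (-0.7376, 0.632, 2.3752) − 0.04·(-2.6824, 5.7936, 13.5136) = (-0.630304, 0.400256, 1.834656)
Step 4: at (-0.630304, 0.400256, 1.834656), ∇J = (-2.347424, 3.832352, 10.377632) → (-0.630304, 0.400256, 1.834656) − 0.04·(-2.347424, 3.832352, 10.377632) = (-0.53640704, 0.24696192, 1.41955072)
p = -0.53640704

-0.53640704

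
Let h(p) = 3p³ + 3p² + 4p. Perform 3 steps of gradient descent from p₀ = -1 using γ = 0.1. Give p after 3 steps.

h′(p) = 9p² + 6p + 4
Step 1: h′(-1) = 7; p₁ = -1 − 0.1·7 = -1.7
Step 2: h′(-1.7) = 19.81; p₂ = -1.7 − 0.1·19.81 = -3.681
Step 3: h′(-3.681) = 103.861849; p₃ = -3.681 − 0.1·103.861849 = -14.0671849

-14.0671849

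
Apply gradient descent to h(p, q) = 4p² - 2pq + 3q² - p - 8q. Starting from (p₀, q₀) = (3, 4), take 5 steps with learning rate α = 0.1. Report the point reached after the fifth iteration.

(0.5712, 1.6152)

∇h = (8p - 2q - 1, -2p + 6q - 8)
Step 1: at (3, 4), ∇h = (15, 10) → (3, 4) − 0.1·(15, 10) = (1.5, 3)
Step 2: at (1.5, 3), ∇h = (5, 7) → (1.5, 3) − 0.1·(5, 7) = (1, 2.3)
Step 3: at (1, 2.3), ∇h = (2.4, 3.8) → (1, 2.3) − 0.1·(2.4, 3.8) = (0.76, 1.92)
Step 4: at (0.76, 1.92), ∇h = (1.24, 2) → (0.76, 1.92) − 0.1·(1.24, 2) = (0.636, 1.72)
Step 5: at (0.636, 1.72), ∇h = (0.648, 1.048) → (0.636, 1.72) − 0.1·(0.648, 1.048) = (0.5712, 1.6152)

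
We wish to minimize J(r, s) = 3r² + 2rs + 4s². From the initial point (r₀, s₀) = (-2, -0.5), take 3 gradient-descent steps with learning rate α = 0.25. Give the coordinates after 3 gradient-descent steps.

(1.75, 2.8125)

∇J = (6r + 2s, 2r + 8s)
(r₁, s₁) = (-2, -0.5) − 0.25·(-13, -8) = (1.25, 1.5)
(r₂, s₂) = (1.25, 1.5) − 0.25·(10.5, 14.5) = (-1.375, -2.125)
(r₃, s₃) = (-1.375, -2.125) − 0.25·(-12.5, -19.75) = (1.75, 2.8125)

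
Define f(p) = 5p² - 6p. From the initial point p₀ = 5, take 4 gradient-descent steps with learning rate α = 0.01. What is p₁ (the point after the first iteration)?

4.56

f′(p) = 10p - 6
Step 1: f′(5) = 44; p₁ = 5 − 0.01·44 = 4.56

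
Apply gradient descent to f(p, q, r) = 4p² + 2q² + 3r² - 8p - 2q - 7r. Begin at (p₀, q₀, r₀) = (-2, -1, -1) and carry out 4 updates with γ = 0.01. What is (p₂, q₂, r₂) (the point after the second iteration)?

∇f = (8p - 8, 4q - 2, 6r - 7)
Step 1: at (-2, -1, -1), ∇f = (-24, -6, -13) → (-2, -1, -1) − 0.01·(-24, -6, -13) = (-1.76, -0.94, -0.87)
Step 2: at (-1.76, -0.94, -0.87), ∇f = (-22.08, -5.76, -12.22) → (-1.76, -0.94, -0.87) − 0.01·(-22.08, -5.76, -12.22) = (-1.5392, -0.8824, -0.7478)

(-1.5392, -0.8824, -0.7478)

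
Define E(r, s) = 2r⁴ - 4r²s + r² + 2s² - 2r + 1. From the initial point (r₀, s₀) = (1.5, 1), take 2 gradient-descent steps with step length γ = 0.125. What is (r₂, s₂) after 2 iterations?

∇E = (8r³ - 8rs + 2r - 2, -4r² + 4s)
Step 1: at (1.5, 1), ∇E = (16, -5) → (1.5, 1) − 0.125·(16, -5) = (-0.5, 1.625)
Step 2: at (-0.5, 1.625), ∇E = (2.5, 5.5) → (-0.5, 1.625) − 0.125·(2.5, 5.5) = (-0.8125, 0.9375)

(-0.8125, 0.9375)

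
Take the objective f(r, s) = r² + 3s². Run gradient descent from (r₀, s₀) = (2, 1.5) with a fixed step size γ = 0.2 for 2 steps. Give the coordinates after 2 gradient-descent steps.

(0.72, 0.06)

∇f = (2r, 6s)
(r₁, s₁) = (2, 1.5) − 0.2·(4, 9) = (1.2, -0.3)
(r₂, s₂) = (1.2, -0.3) − 0.2·(2.4, -1.8) = (0.72, 0.06)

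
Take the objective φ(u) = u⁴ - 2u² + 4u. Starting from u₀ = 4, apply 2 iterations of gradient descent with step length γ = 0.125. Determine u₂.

φ′(u) = 4u³ - 4u + 4
Step 1: φ′(4) = 244; u₁ = 4 − 0.125·244 = -26.5
Step 2: φ′(-26.5) = -74328.5; u₂ = -26.5 − 0.125·(-74328.5) = 9264.5625

9264.5625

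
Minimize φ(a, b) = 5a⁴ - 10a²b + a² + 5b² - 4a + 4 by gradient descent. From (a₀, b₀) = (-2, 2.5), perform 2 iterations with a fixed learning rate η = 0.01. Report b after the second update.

∇φ = (20a³ - 20ab + 2a - 4, -10a² + 10b)
(a₁, b₁) = (-2, 2.5) − 0.01·(-68, -15) = (-1.32, 2.65)
(a₂, b₂) = (-1.32, 2.65) − 0.01·(17.32064, 9.076) = (-1.4932064, 2.55924)
b = 2.55924

2.55924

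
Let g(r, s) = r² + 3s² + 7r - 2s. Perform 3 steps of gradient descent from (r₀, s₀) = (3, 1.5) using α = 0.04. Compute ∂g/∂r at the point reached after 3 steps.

∇g = (2r + 7, 6s - 2)
Step 1: at (3, 1.5), ∇g = (13, 7) → (3, 1.5) − 0.04·(13, 7) = (2.48, 1.22)
Step 2: at (2.48, 1.22), ∇g = (11.96, 5.32) → (2.48, 1.22) − 0.04·(11.96, 5.32) = (2.0016, 1.0072)
Step 3: at (2.0016, 1.0072), ∇g = (11.0032, 4.0432) → (2.0016, 1.0072) − 0.04·(11.0032, 4.0432) = (1.561472, 0.845472)
∂g/∂r at (1.561472, 0.845472) = 10.122944

10.122944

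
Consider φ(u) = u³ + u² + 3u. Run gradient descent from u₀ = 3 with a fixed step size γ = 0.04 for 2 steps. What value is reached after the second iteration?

1.023168

φ′(u) = 3u² + 2u + 3
Step 1: φ′(3) = 36; u₁ = 3 − 0.04·36 = 1.56
Step 2: φ′(1.56) = 13.4208; u₂ = 1.56 − 0.04·13.4208 = 1.023168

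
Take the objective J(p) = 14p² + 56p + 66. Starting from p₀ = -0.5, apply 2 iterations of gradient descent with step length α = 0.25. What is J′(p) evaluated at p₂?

1512

J′(p) = 28p + 56
p₁ = -0.5 − 0.25·42 = -11
p₂ = -11 − 0.25·(-252) = 52
J′(p) at (52) = 1512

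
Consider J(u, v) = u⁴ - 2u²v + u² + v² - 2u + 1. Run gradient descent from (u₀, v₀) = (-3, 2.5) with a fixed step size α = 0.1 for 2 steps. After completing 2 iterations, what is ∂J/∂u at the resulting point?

∇J = (4u³ - 4uv + 2u - 2, -2u² + 2v)
(u₁, v₁) = (-3, 2.5) − 0.1·(-86, -13) = (5.6, 3.8)
(u₂, v₂) = (5.6, 3.8) − 0.1·(626.544, -55.12) = (-57.0544, 9.312)
∂J/∂u at (-57.0544, 9.312) = -740885.918554996736

-740885.918554996736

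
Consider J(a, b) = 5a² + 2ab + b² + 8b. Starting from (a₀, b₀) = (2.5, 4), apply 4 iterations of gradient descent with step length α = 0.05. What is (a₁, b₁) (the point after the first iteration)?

(0.85, 2.95)

∇J = (10a + 2b, 2a + 2b + 8)
(a₁, b₁) = (2.5, 4) − 0.05·(33, 21) = (0.85, 2.95)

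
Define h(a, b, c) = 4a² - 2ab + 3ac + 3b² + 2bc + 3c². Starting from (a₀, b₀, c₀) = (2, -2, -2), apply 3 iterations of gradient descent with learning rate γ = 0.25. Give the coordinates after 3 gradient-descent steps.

(-3.40625, 2.875, -0.40625)

∇h = (8a - 2b + 3c, -2a + 6b + 2c, 3a + 2b + 6c)
(a₁, b₁, c₁) = (2, -2, -2) − 0.25·(14, -20, -10) = (-1.5, 3, 0.5)
(a₂, b₂, c₂) = (-1.5, 3, 0.5) − 0.25·(-16.5, 22, 4.5) = (2.625, -2.5, -0.625)
(a₃, b₃, c₃) = (2.625, -2.5, -0.625) − 0.25·(24.125, -21.5, -0.875) = (-3.40625, 2.875, -0.40625)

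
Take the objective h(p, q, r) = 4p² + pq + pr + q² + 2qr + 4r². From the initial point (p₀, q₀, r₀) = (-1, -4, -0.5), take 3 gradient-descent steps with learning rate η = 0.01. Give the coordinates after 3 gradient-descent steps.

∇h = (8p + q + r, p + 2q + 2r, p + 2q + 8r)
(p₁, q₁, r₁) = (-1, -4, -0.5) − 0.01·(-12.5, -10, -13) = (-0.875, -3.9, -0.37)
(p₂, q₂, r₂) = (-0.875, -3.9, -0.37) − 0.01·(-11.27, -9.415, -11.635) = (-0.7623, -3.80585, -0.25365)
(p₃, q₃, r₃) = (-0.7623, -3.80585, -0.25365) − 0.01·(-10.1579, -8.8813, -10.4032) = (-0.660721, -3.717037, -0.149618)

(-0.660721, -3.717037, -0.149618)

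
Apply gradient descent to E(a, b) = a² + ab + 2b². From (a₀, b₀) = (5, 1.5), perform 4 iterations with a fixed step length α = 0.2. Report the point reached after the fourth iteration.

∇E = (2a + b, a + 4b)
(a₁, b₁) = (5, 1.5) − 0.2·(11.5, 11) = (2.7, -0.7)
(a₂, b₂) = (2.7, -0.7) − 0.2·(4.7, -0.1) = (1.76, -0.68)
(a₃, b₃) = (1.76, -0.68) − 0.2·(2.84, -0.96) = (1.192, -0.488)
(a₄, b₄) = (1.192, -0.488) − 0.2·(1.896, -0.76) = (0.8128, -0.336)

(0.8128, -0.336)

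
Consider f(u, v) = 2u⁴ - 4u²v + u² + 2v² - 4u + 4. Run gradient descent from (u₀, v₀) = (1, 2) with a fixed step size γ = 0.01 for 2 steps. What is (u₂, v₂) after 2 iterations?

(1.184, 1.93)

∇f = (8u³ - 8uv + 2u - 4, -4u² + 4v)
Step 1: at (1, 2), ∇f = (-10, 4) → (1, 2) − 0.01·(-10, 4) = (1.1, 1.96)
Step 2: at (1.1, 1.96), ∇f = (-8.4, 3) → (1.1, 1.96) − 0.01·(-8.4, 3) = (1.184, 1.93)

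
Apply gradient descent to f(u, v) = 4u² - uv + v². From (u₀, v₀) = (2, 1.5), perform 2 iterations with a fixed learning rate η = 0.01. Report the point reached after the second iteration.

(1.7215, 1.47875)

∇f = (8u - v, -u + 2v)
Step 1: at (2, 1.5), ∇f = (14.5, 1) → (2, 1.5) − 0.01·(14.5, 1) = (1.855, 1.49)
Step 2: at (1.855, 1.49), ∇f = (13.35, 1.125) → (1.855, 1.49) − 0.01·(13.35, 1.125) = (1.7215, 1.47875)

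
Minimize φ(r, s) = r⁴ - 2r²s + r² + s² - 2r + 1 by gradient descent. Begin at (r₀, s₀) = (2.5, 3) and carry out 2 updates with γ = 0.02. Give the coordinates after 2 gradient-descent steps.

(1.74778888, 3.132964)

∇φ = (4r³ - 4rs + 2r - 2, -2r² + 2s)
(r₁, s₁) = (2.5, 3) − 0.02·(35.5, -6.5) = (1.79, 3.13)
(r₂, s₂) = (1.79, 3.13) − 0.02·(2.110556, -0.1482) = (1.74778888, 3.132964)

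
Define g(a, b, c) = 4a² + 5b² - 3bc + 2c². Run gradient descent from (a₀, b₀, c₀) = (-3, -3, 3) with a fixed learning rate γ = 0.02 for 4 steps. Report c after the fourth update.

1.73703216

∇g = (8a, 10b - 3c, -3b + 4c)
Step 1: at (-3, -3, 3), ∇g = (-24, -39, 21) → (-3, -3, 3) − 0.02·(-24, -39, 21) = (-2.52, -2.22, 2.58)
Step 2: at (-2.52, -2.22, 2.58), ∇g = (-20.16, -29.94, 16.98) → (-2.52, -2.22, 2.58) − 0.02·(-20.16, -29.94, 16.98) = (-2.1168, -1.6212, 2.2404)
Step 3: at (-2.1168, -1.6212, 2.2404), ∇g = (-16.9344, -22.9332, 13.8252) → (-2.1168, -1.6212, 2.2404) − 0.02·(-16.9344, -22.9332, 13.8252) = (-1.778112, -1.162536, 1.963896)
Step 4: at (-1.778112, -1.162536, 1.963896), ∇g = (-14.224896, -17.517048, 11.343192) → (-1.778112, -1.162536, 1.963896) − 0.02·(-14.224896, -17.517048, 11.343192) = (-1.49361408, -0.81219504, 1.73703216)
c = 1.73703216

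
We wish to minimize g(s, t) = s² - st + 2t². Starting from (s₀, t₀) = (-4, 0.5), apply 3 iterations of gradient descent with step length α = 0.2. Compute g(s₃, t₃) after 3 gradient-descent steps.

0.987008

∇g = (2s - t, -s + 4t)
Step 1: at (-4, 0.5), ∇g = (-8.5, 6) → (-4, 0.5) − 0.2·(-8.5, 6) = (-2.3, -0.7)
Step 2: at (-2.3, -0.7), ∇g = (-3.9, -0.5) → (-2.3, -0.7) − 0.2·(-3.9, -0.5) = (-1.52, -0.6)
Step 3: at (-1.52, -0.6), ∇g = (-2.44, -0.88) → (-1.52, -0.6) − 0.2·(-2.44, -0.88) = (-1.032, -0.424)
g(-1.032, -0.424) = 0.987008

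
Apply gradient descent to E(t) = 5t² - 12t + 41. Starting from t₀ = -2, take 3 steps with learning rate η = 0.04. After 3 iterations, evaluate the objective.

E′(t) = 10t - 12
Step 1: E′(-2) = -32; t₁ = -2 − 0.04·(-32) = -0.72
Step 2: E′(-0.72) = -19.2; t₂ = -0.72 − 0.04·(-19.2) = 0.048
Step 3: E′(0.048) = -11.52; t₃ = 0.048 − 0.04·(-11.52) = 0.5088
E(0.5088) = 36.1887872

36.1887872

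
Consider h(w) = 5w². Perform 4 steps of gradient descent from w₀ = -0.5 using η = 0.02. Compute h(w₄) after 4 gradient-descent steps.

0.2097152

h′(w) = 10w
Step 1: h′(-0.5) = -5; w₁ = -0.5 − 0.02·(-5) = -0.4
Step 2: h′(-0.4) = -4; w₂ = -0.4 − 0.02·(-4) = -0.32
Step 3: h′(-0.32) = -3.2; w₃ = -0.32 − 0.02·(-3.2) = -0.256
Step 4: h′(-0.256) = -2.56; w₄ = -0.256 − 0.02·(-2.56) = -0.2048
h(-0.2048) = 0.2097152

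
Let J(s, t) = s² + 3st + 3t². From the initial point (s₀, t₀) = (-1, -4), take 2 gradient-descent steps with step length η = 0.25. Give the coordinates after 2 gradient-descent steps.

(-0.8125, -3.25)

∇J = (2s + 3t, 3s + 6t)
Step 1: at (-1, -4), ∇J = (-14, -27) → (-1, -4) − 0.25·(-14, -27) = (2.5, 2.75)
Step 2: at (2.5, 2.75), ∇J = (13.25, 24) → (2.5, 2.75) − 0.25·(13.25, 24) = (-0.8125, -3.25)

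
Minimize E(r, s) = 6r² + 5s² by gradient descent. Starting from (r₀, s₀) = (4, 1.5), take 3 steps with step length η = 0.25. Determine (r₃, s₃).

(-32, -5.0625)

∇E = (12r, 10s)
(r₁, s₁) = (4, 1.5) − 0.25·(48, 15) = (-8, -2.25)
(r₂, s₂) = (-8, -2.25) − 0.25·(-96, -22.5) = (16, 3.375)
(r₃, s₃) = (16, 3.375) − 0.25·(192, 33.75) = (-32, -5.0625)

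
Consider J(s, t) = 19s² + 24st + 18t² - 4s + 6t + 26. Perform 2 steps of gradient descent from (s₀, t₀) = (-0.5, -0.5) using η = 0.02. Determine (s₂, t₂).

∇J = (38s + 24t - 4, 24s + 36t + 6)
Step 1: at (-0.5, -0.5), ∇J = (-35, -24) → (-0.5, -0.5) − 0.02·(-35, -24) = (0.2, -0.02)
Step 2: at (0.2, -0.02), ∇J = (3.12, 10.08) → (0.2, -0.02) − 0.02·(3.12, 10.08) = (0.1376, -0.2216)

(0.1376, -0.2216)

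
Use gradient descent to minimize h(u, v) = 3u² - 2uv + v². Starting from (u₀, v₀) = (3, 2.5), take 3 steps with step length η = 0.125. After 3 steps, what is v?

1.984375

∇h = (6u - 2v, -2u + 2v)
Step 1: at (3, 2.5), ∇h = (13, -1) → (3, 2.5) − 0.125·(13, -1) = (1.375, 2.625)
Step 2: at (1.375, 2.625), ∇h = (3, 2.5) → (1.375, 2.625) − 0.125·(3, 2.5) = (1, 2.3125)
Step 3: at (1, 2.3125), ∇h = (1.375, 2.625) → (1, 2.3125) − 0.125·(1.375, 2.625) = (0.828125, 1.984375)
v = 1.984375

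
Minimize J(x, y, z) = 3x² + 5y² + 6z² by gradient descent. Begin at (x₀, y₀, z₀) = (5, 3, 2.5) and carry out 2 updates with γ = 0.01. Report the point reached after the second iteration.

(4.418, 2.43, 1.936)

∇J = (6x, 10y, 12z)
Step 1: at (5, 3, 2.5), ∇J = (30, 30, 30) → (5, 3, 2.5) − 0.01·(30, 30, 30) = (4.7, 2.7, 2.2)
Step 2: at (4.7, 2.7, 2.2), ∇J = (28.2, 27, 26.4) → (4.7, 2.7, 2.2) − 0.01·(28.2, 27, 26.4) = (4.418, 2.43, 1.936)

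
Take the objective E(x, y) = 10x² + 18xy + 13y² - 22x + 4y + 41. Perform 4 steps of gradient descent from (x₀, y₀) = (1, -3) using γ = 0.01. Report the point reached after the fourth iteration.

(2.27503936, -1.87118784)

∇E = (20x + 18y - 22, 18x + 26y + 4)
(x₁, y₁) = (1, -3) − 0.01·(-56, -56) = (1.56, -2.44)
(x₂, y₂) = (1.56, -2.44) − 0.01·(-34.72, -31.36) = (1.9072, -2.1264)
(x₃, y₃) = (1.9072, -2.1264) − 0.01·(-22.1312, -16.9568) = (2.128512, -1.956832)
(x₄, y₄) = (2.128512, -1.956832) − 0.01·(-14.652736, -8.564416) = (2.27503936, -1.87118784)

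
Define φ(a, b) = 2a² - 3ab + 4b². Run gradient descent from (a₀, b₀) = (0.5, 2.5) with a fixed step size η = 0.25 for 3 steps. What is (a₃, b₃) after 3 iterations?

∇φ = (4a - 3b, -3a + 8b)
Step 1: at (0.5, 2.5), ∇φ = (-5.5, 18.5) → (0.5, 2.5) − 0.25·(-5.5, 18.5) = (1.875, -2.125)
Step 2: at (1.875, -2.125), ∇φ = (13.875, -22.625) → (1.875, -2.125) − 0.25·(13.875, -22.625) = (-1.59375, 3.53125)
Step 3: at (-1.59375, 3.53125), ∇φ = (-16.96875, 33.03125) → (-1.59375, 3.53125) − 0.25·(-16.96875, 33.03125) = (2.6484375, -4.7265625)

(2.6484375, -4.7265625)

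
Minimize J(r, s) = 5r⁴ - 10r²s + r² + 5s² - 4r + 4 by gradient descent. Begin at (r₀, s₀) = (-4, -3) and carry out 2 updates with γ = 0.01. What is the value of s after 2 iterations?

∇J = (20r³ - 20rs + 2r - 4, -10r² + 10s)
Step 1: at (-4, -3), ∇J = (-1532, -190) → (-4, -3) − 0.01·(-1532, -190) = (11.32, -1.1)
Step 2: at (11.32, -1.1), ∇J = (29279.11936, -1292.424) → (11.32, -1.1) − 0.01·(29279.11936, -1292.424) = (-281.4711936, 11.82424)
s = 11.82424

11.82424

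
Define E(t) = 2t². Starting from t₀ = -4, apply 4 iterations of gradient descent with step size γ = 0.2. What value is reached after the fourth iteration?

E′(t) = 4t
Step 1: E′(-4) = -16; t₁ = -4 − 0.2·(-16) = -0.8
Step 2: E′(-0.8) = -3.2; t₂ = -0.8 − 0.2·(-3.2) = -0.16
Step 3: E′(-0.16) = -0.64; t₃ = -0.16 − 0.2·(-0.64) = -0.032
Step 4: E′(-0.032) = -0.128; t₄ = -0.032 − 0.2·(-0.128) = -0.0064

-0.0064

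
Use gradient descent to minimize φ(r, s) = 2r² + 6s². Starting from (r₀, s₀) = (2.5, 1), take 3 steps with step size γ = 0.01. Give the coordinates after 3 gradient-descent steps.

(2.21184, 0.681472)

∇φ = (4r, 12s)
Step 1: at (2.5, 1), ∇φ = (10, 12) → (2.5, 1) − 0.01·(10, 12) = (2.4, 0.88)
Step 2: at (2.4, 0.88), ∇φ = (9.6, 10.56) → (2.4, 0.88) − 0.01·(9.6, 10.56) = (2.304, 0.7744)
Step 3: at (2.304, 0.7744), ∇φ = (9.216, 9.2928) → (2.304, 0.7744) − 0.01·(9.216, 9.2928) = (2.21184, 0.681472)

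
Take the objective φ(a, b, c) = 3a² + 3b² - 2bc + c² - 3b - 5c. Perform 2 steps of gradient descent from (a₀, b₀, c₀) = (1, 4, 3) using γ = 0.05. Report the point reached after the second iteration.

∇φ = (6a, 6b - 2c - 3, -2b + 2c - 5)
Step 1: at (1, 4, 3), ∇φ = (6, 15, -7) → (1, 4, 3) − 0.05·(6, 15, -7) = (0.7, 3.25, 3.35)
Step 2: at (0.7, 3.25, 3.35), ∇φ = (4.2, 9.8, -4.8) → (0.7, 3.25, 3.35) − 0.05·(4.2, 9.8, -4.8) = (0.49, 2.76, 3.59)

(0.49, 2.76, 3.59)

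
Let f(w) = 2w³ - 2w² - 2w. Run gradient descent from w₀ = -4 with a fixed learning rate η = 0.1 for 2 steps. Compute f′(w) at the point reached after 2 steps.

146263.04

f′(w) = 6w² - 4w - 2
Step 1: f′(-4) = 110; w₁ = -4 − 0.1·110 = -15
Step 2: f′(-15) = 1408; w₂ = -15 − 0.1·1408 = -155.8
f′(w) at (-155.8) = 146263.04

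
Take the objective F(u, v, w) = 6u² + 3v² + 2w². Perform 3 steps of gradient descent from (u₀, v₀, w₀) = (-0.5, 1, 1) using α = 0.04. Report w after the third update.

0.592704

∇F = (12u, 6v, 4w)
Step 1: at (-0.5, 1, 1), ∇F = (-6, 6, 4) → (-0.5, 1, 1) − 0.04·(-6, 6, 4) = (-0.26, 0.76, 0.84)
Step 2: at (-0.26, 0.76, 0.84), ∇F = (-3.12, 4.56, 3.36) → (-0.26, 0.76, 0.84) − 0.04·(-3.12, 4.56, 3.36) = (-0.1352, 0.5776, 0.7056)
Step 3: at (-0.1352, 0.5776, 0.7056), ∇F = (-1.6224, 3.4656, 2.8224) → (-0.1352, 0.5776, 0.7056) − 0.04·(-1.6224, 3.4656, 2.8224) = (-0.070304, 0.438976, 0.592704)
w = 0.592704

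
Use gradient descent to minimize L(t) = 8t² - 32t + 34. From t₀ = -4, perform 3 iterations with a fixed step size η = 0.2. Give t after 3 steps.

L′(t) = 16t - 32
Step 1: L′(-4) = -96; t₁ = -4 − 0.2·(-96) = 15.2
Step 2: L′(15.2) = 211.2; t₂ = 15.2 − 0.2·211.2 = -27.04
Step 3: L′(-27.04) = -464.64; t₃ = -27.04 − 0.2·(-464.64) = 65.888

65.888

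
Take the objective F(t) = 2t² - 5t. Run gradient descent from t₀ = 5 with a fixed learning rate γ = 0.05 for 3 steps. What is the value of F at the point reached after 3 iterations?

F′(t) = 4t - 5
t₁ = 5 − 0.05·15 = 4.25
t₂ = 4.25 − 0.05·12 = 3.65
t₃ = 3.65 − 0.05·9.6 = 3.17
F(3.17) = 4.2478

4.2478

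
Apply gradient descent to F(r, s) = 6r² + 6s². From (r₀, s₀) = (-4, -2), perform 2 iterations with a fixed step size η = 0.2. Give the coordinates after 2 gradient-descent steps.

(-7.84, -3.92)

∇F = (12r, 12s)
Step 1: at (-4, -2), ∇F = (-48, -24) → (-4, -2) − 0.2·(-48, -24) = (5.6, 2.8)
Step 2: at (5.6, 2.8), ∇F = (67.2, 33.6) → (5.6, 2.8) − 0.2·(67.2, 33.6) = (-7.84, -3.92)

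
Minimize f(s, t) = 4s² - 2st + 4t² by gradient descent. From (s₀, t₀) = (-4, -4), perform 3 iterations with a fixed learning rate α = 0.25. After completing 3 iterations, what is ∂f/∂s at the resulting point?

∇f = (8s - 2t, -2s + 8t)
Step 1: at (-4, -4), ∇f = (-24, -24) → (-4, -4) − 0.25·(-24, -24) = (2, 2)
Step 2: at (2, 2), ∇f = (12, 12) → (2, 2) − 0.25·(12, 12) = (-1, -1)
Step 3: at (-1, -1), ∇f = (-6, -6) → (-1, -1) − 0.25·(-6, -6) = (0.5, 0.5)
∂f/∂s at (0.5, 0.5) = 3

3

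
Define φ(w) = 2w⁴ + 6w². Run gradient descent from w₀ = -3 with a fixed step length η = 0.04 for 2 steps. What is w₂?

-109.88477184

φ′(w) = 8w³ + 12w
w₁ = -3 − 0.04·(-252) = 7.08
w₂ = 7.08 − 0.04·2924.119296 = -109.88477184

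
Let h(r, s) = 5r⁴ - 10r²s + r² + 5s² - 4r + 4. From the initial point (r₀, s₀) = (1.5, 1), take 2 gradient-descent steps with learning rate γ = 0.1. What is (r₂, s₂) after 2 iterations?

(8.88175, 4.6225)

∇h = (20r³ - 20rs + 2r - 4, -10r² + 10s)
Step 1: at (1.5, 1), ∇h = (36.5, -12.5) → (1.5, 1) − 0.1·(36.5, -12.5) = (-2.15, 2.25)
Step 2: at (-2.15, 2.25), ∇h = (-110.3175, -23.725) → (-2.15, 2.25) − 0.1·(-110.3175, -23.725) = (8.88175, 4.6225)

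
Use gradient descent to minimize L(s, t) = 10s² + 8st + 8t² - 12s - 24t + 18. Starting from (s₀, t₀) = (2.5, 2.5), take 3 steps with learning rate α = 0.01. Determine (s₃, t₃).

∇L = (20s + 8t - 12, 8s + 16t - 24)
(s₁, t₁) = (2.5, 2.5) − 0.01·(58, 36) = (1.92, 2.14)
(s₂, t₂) = (1.92, 2.14) − 0.01·(43.52, 25.6) = (1.4848, 1.884)
(s₃, t₃) = (1.4848, 1.884) − 0.01·(32.768, 18.0224) = (1.15712, 1.703776)

(1.15712, 1.703776)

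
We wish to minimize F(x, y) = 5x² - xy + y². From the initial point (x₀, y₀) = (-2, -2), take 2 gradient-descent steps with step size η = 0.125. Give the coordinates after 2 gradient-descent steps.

(-0.28125, -1.28125)

∇F = (10x - y, -x + 2y)
(x₁, y₁) = (-2, -2) − 0.125·(-18, -2) = (0.25, -1.75)
(x₂, y₂) = (0.25, -1.75) − 0.125·(4.25, -3.75) = (-0.28125, -1.28125)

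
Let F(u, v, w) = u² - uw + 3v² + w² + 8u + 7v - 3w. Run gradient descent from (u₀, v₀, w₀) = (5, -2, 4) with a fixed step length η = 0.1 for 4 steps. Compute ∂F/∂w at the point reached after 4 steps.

2.912

∇F = (2u - w + 8, 6v + 7, -u + 2w - 3)
(u₁, v₁, w₁) = (5, -2, 4) − 0.1·(14, -5, 0) = (3.6, -1.5, 4)
(u₂, v₂, w₂) = (3.6, -1.5, 4) − 0.1·(11.2, -2, 1.4) = (2.48, -1.3, 3.86)
(u₃, v₃, w₃) = (2.48, -1.3, 3.86) − 0.1·(9.1, -0.8, 2.24) = (1.57, -1.22, 3.636)
(u₄, v₄, w₄) = (1.57, -1.22, 3.636) − 0.1·(7.504, -0.32, 2.702) = (0.8196, -1.188, 3.3658)
∂F/∂w at (0.8196, -1.188, 3.3658) = 2.912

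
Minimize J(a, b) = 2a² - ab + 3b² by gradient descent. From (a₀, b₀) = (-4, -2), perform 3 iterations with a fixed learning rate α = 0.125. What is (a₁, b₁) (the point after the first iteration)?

(-2.25, -1)

∇J = (4a - b, -a + 6b)
Step 1: at (-4, -2), ∇J = (-14, -8) → (-4, -2) − 0.125·(-14, -8) = (-2.25, -1)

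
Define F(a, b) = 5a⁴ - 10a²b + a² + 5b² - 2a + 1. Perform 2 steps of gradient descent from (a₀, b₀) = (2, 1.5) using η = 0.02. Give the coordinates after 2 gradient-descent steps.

∇F = (20a³ - 20ab + 2a - 2, -10a² + 10b)
(a₁, b₁) = (2, 1.5) − 0.02·(102, -25) = (-0.04, 2)
(a₂, b₂) = (-0.04, 2) − 0.02·(-0.48128, 19.984) = (-0.0303744, 1.60032)

(-0.0303744, 1.60032)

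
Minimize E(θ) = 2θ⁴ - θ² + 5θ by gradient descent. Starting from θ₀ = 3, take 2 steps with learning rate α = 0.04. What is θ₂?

E′(θ) = 8θ³ - 2θ + 5
θ₁ = 3 − 0.04·215 = -5.6
θ₂ = -5.6 − 0.04·(-1388.728) = 49.94912

49.94912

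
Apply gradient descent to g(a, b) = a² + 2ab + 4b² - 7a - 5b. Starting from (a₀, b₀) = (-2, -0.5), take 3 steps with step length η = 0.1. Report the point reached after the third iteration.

∇g = (2a + 2b - 7, 2a + 8b - 5)
Step 1: at (-2, -0.5), ∇g = (-12, -13) → (-2, -0.5) − 0.1·(-12, -13) = (-0.8, 0.8)
Step 2: at (-0.8, 0.8), ∇g = (-7, -0.2) → (-0.8, 0.8) − 0.1·(-7, -0.2) = (-0.1, 0.82)
Step 3: at (-0.1, 0.82), ∇g = (-5.56, 1.36) → (-0.1, 0.82) − 0.1·(-5.56, 1.36) = (0.456, 0.684)

(0.456, 0.684)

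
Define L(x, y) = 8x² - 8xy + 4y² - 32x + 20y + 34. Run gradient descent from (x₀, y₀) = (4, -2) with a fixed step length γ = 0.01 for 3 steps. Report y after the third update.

-1.3296

∇L = (16x - 8y - 32, -8x + 8y + 20)
Step 1: at (4, -2), ∇L = (48, -28) → (4, -2) − 0.01·(48, -28) = (3.52, -1.72)
Step 2: at (3.52, -1.72), ∇L = (38.08, -21.92) → (3.52, -1.72) − 0.01·(38.08, -21.92) = (3.1392, -1.5008)
Step 3: at (3.1392, -1.5008), ∇L = (30.2336, -17.12) → (3.1392, -1.5008) − 0.01·(30.2336, -17.12) = (2.836864, -1.3296)
y = -1.3296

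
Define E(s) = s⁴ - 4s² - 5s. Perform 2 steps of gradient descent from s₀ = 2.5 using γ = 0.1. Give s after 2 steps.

E′(s) = 4s³ - 8s - 5
Step 1: E′(2.5) = 37.5; s₁ = 2.5 − 0.1·37.5 = -1.25
Step 2: E′(-1.25) = -2.8125; s₂ = -1.25 − 0.1·(-2.8125) = -0.96875

-0.96875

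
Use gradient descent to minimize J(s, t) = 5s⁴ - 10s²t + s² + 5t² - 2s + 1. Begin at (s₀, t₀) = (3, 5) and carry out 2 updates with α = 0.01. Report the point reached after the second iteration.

∇J = (20s³ - 20st + 2s - 2, -10s² + 10t)
(s₁, t₁) = (3, 5) − 0.01·(244, -40) = (0.56, 5.4)
(s₂, t₂) = (0.56, 5.4) − 0.01·(-57.84768, 50.864) = (1.1384768, 4.89136)

(1.1384768, 4.89136)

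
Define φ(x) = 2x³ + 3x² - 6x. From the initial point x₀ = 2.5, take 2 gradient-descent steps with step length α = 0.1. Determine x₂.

-3.0335

φ′(x) = 6x² + 6x - 6
Step 1: φ′(2.5) = 46.5; x₁ = 2.5 − 0.1·46.5 = -2.15
Step 2: φ′(-2.15) = 8.835; x₂ = -2.15 − 0.1·8.835 = -3.0335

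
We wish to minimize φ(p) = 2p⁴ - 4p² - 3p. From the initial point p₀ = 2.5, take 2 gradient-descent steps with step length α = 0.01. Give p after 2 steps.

φ′(p) = 8p³ - 8p - 3
p₁ = 2.5 − 0.01·102 = 1.48
p₂ = 1.48 − 0.01·11.094336 = 1.36905664

1.36905664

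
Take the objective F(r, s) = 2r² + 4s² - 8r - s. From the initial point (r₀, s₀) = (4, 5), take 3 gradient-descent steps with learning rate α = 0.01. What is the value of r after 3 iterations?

3.769472

∇F = (4r - 8, 8s - 1)
Step 1: at (4, 5), ∇F = (8, 39) → (4, 5) − 0.01·(8, 39) = (3.92, 4.61)
Step 2: at (3.92, 4.61), ∇F = (7.68, 35.88) → (3.92, 4.61) − 0.01·(7.68, 35.88) = (3.8432, 4.2512)
Step 3: at (3.8432, 4.2512), ∇F = (7.3728, 33.0096) → (3.8432, 4.2512) − 0.01·(7.3728, 33.0096) = (3.769472, 3.921104)
r = 3.769472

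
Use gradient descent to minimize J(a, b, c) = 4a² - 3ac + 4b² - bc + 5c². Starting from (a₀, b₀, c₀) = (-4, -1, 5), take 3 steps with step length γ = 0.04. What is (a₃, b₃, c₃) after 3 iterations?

∇J = (8a - 3c, 8b - c, -3a - b + 10c)
Step 1: at (-4, -1, 5), ∇J = (-47, -13, 63) → (-4, -1, 5) − 0.04·(-47, -13, 63) = (-2.12, -0.48, 2.48)
Step 2: at (-2.12, -0.48, 2.48), ∇J = (-24.4, -6.32, 31.64) → (-2.12, -0.48, 2.48) − 0.04·(-24.4, -6.32, 31.64) = (-1.144, -0.2272, 1.2144)
Step 3: at (-1.144, -0.2272, 1.2144), ∇J = (-12.7952, -3.032, 15.8032) → (-1.144, -0.2272, 1.2144) − 0.04·(-12.7952, -3.032, 15.8032) = (-0.632192, -0.10592, 0.582272)

(-0.632192, -0.10592, 0.582272)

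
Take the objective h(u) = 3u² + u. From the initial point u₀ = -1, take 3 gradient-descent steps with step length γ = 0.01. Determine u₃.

h′(u) = 6u + 1
Step 1: h′(-1) = -5; u₁ = -1 − 0.01·(-5) = -0.95
Step 2: h′(-0.95) = -4.7; u₂ = -0.95 − 0.01·(-4.7) = -0.903
Step 3: h′(-0.903) = -4.418; u₃ = -0.903 − 0.01·(-4.418) = -0.85882

-0.85882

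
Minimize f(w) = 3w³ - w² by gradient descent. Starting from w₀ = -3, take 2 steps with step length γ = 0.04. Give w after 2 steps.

f′(w) = 9w² - 2w
Step 1: f′(-3) = 87; w₁ = -3 − 0.04·87 = -6.48
Step 2: f′(-6.48) = 390.8736; w₂ = -6.48 − 0.04·390.8736 = -22.114944

-22.114944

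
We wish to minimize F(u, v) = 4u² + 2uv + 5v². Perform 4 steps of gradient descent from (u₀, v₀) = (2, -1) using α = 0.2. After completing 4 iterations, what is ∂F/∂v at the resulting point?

∇F = (8u + 2v, 2u + 10v)
Step 1: at (2, -1), ∇F = (14, -6) → (2, -1) − 0.2·(14, -6) = (-0.8, 0.2)
Step 2: at (-0.8, 0.2), ∇F = (-6, 0.4) → (-0.8, 0.2) − 0.2·(-6, 0.4) = (0.4, 0.12)
Step 3: at (0.4, 0.12), ∇F = (3.44, 2) → (0.4, 0.12) − 0.2·(3.44, 2) = (-0.288, -0.28)
Step 4: at (-0.288, -0.28), ∇F = (-2.864, -3.376) → (-0.288, -0.28) − 0.2·(-2.864, -3.376) = (0.2848, 0.3952)
∂F/∂v at (0.2848, 0.3952) = 4.5216

4.5216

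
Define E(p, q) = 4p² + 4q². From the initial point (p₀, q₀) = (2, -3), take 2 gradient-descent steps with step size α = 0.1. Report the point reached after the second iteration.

∇E = (8p, 8q)
(p₁, q₁) = (2, -3) − 0.1·(16, -24) = (0.4, -0.6)
(p₂, q₂) = (0.4, -0.6) − 0.1·(3.2, -4.8) = (0.08, -0.12)

(0.08, -0.12)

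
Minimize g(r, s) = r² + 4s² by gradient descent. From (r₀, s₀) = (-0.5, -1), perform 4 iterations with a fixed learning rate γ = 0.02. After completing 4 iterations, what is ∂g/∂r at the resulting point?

∇g = (2r, 8s)
(r₁, s₁) = (-0.5, -1) − 0.02·(-1, -8) = (-0.48, -0.84)
(r₂, s₂) = (-0.48, -0.84) − 0.02·(-0.96, -6.72) = (-0.4608, -0.7056)
(r₃, s₃) = (-0.4608, -0.7056) − 0.02·(-0.9216, -5.6448) = (-0.442368, -0.592704)
(r₄, s₄) = (-0.442368, -0.592704) − 0.02·(-0.884736, -4.741632) = (-0.42467328, -0.49787136)
∂g/∂r at (-0.42467328, -0.49787136) = -0.84934656

-0.84934656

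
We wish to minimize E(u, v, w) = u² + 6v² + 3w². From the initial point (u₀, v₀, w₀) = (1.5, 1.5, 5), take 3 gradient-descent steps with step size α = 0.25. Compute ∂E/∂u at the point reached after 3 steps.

∇E = (2u, 12v, 6w)
(u₁, v₁, w₁) = (1.5, 1.5, 5) − 0.25·(3, 18, 30) = (0.75, -3, -2.5)
(u₂, v₂, w₂) = (0.75, -3, -2.5) − 0.25·(1.5, -36, -15) = (0.375, 6, 1.25)
(u₃, v₃, w₃) = (0.375, 6, 1.25) − 0.25·(0.75, 72, 7.5) = (0.1875, -12, -0.625)
∂E/∂u at (0.1875, -12, -0.625) = 0.375

0.375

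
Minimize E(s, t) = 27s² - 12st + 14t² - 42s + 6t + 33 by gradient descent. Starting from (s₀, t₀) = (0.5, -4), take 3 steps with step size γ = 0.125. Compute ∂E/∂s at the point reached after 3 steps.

-16710.609375

∇E = (54s - 12t - 42, -12s + 28t + 6)
Step 1: at (0.5, -4), ∇E = (33, -112) → (0.5, -4) − 0.125·(33, -112) = (-3.625, 10)
Step 2: at (-3.625, 10), ∇E = (-357.75, 329.5) → (-3.625, 10) − 0.125·(-357.75, 329.5) = (41.09375, -31.1875)
Step 3: at (41.09375, -31.1875), ∇E = (2551.3125, -1360.375) → (41.09375, -31.1875) − 0.125·(2551.3125, -1360.375) = (-277.8203125, 138.859375)
∂E/∂s at (-277.8203125, 138.859375) = -16710.609375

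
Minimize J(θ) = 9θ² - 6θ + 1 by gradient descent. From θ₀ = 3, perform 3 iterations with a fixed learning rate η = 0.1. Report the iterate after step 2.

J′(θ) = 18θ - 6
θ₁ = 3 − 0.1·48 = -1.8
θ₂ = -1.8 − 0.1·(-38.4) = 2.04

2.04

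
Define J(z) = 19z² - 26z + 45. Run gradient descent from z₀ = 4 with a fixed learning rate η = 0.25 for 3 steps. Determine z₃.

-2035.625

J′(z) = 38z - 26
z₁ = 4 − 0.25·126 = -27.5
z₂ = -27.5 − 0.25·(-1071) = 240.25
z₃ = 240.25 − 0.25·9103.5 = -2035.625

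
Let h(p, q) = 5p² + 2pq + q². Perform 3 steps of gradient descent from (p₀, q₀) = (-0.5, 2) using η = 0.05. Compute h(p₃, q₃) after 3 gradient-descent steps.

∇h = (10p + 2q, 2p + 2q)
Step 1: at (-0.5, 2), ∇h = (-1, 3) → (-0.5, 2) − 0.05·(-1, 3) = (-0.45, 1.85)
Step 2: at (-0.45, 1.85), ∇h = (-0.8, 2.8) → (-0.45, 1.85) − 0.05·(-0.8, 2.8) = (-0.41, 1.71)
Step 3: at (-0.41, 1.71), ∇h = (-0.68, 2.6) → (-0.41, 1.71) − 0.05·(-0.68, 2.6) = (-0.376, 1.58)
h(-0.376, 1.58) = 2.01512

2.01512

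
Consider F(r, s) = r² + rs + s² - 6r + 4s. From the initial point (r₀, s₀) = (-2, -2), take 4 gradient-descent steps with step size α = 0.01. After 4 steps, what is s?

∇F = (2r + s - 6, r + 2s + 4)
(r₁, s₁) = (-2, -2) − 0.01·(-12, -2) = (-1.88, -1.98)
(r₂, s₂) = (-1.88, -1.98) − 0.01·(-11.74, -1.84) = (-1.7626, -1.9616)
(r₃, s₃) = (-1.7626, -1.9616) − 0.01·(-11.4868, -1.6858) = (-1.647732, -1.944742)
(r₄, s₄) = (-1.647732, -1.944742) − 0.01·(-11.240206, -1.537216) = (-1.53532994, -1.92936984)
s = -1.92936984

-1.92936984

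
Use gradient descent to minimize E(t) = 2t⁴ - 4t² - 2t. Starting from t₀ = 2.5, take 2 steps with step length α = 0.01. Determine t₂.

1.35347816

E′(t) = 8t³ - 8t - 2
Step 1: E′(2.5) = 103; t₁ = 2.5 − 0.01·103 = 1.47
Step 2: E′(1.47) = 11.652184; t₂ = 1.47 − 0.01·11.652184 = 1.35347816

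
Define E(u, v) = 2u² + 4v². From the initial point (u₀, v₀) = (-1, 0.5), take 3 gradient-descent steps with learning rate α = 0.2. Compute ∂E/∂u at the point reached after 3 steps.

-0.032

∇E = (4u, 8v)
(u₁, v₁) = (-1, 0.5) − 0.2·(-4, 4) = (-0.2, -0.3)
(u₂, v₂) = (-0.2, -0.3) − 0.2·(-0.8, -2.4) = (-0.04, 0.18)
(u₃, v₃) = (-0.04, 0.18) − 0.2·(-0.16, 1.44) = (-0.008, -0.108)
∂E/∂u at (-0.008, -0.108) = -0.032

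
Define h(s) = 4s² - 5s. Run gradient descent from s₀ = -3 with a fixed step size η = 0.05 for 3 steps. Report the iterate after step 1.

h′(s) = 8s - 5
s₁ = -3 − 0.05·(-29) = -1.55

-1.55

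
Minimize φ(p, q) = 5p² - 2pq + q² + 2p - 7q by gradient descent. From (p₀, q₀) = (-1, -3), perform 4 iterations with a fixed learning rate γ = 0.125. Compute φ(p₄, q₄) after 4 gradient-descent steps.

∇φ = (10p - 2q + 2, -2p + 2q - 7)
Step 1: at (-1, -3), ∇φ = (-2, -11) → (-1, -3) − 0.125·(-2, -11) = (-0.75, -1.625)
Step 2: at (-0.75, -1.625), ∇φ = (-2.25, -8.75) → (-0.75, -1.625) − 0.125·(-2.25, -8.75) = (-0.46875, -0.53125)
Step 3: at (-0.46875, -0.53125), ∇φ = (-1.625, -7.125) → (-0.46875, -0.53125) − 0.125·(-1.625, -7.125) = (-0.265625, 0.359375)
Step 4: at (-0.265625, 0.359375), ∇φ = (-1.375, -5.75) → (-0.265625, 0.359375) − 0.125·(-1.375, -5.75) = (-0.09375, 1.078125)
φ(-0.09375, 1.078125) = -6.325927734375

-6.325927734375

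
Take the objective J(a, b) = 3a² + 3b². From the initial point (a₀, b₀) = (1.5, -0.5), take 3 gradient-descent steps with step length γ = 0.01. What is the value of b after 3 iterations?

-0.415292

∇J = (6a, 6b)
(a₁, b₁) = (1.5, -0.5) − 0.01·(9, -3) = (1.41, -0.47)
(a₂, b₂) = (1.41, -0.47) − 0.01·(8.46, -2.82) = (1.3254, -0.4418)
(a₃, b₃) = (1.3254, -0.4418) − 0.01·(7.9524, -2.6508) = (1.245876, -0.415292)
b = -0.415292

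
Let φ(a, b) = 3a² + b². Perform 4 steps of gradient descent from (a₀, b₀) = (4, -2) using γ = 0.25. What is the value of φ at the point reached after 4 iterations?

∇φ = (6a, 2b)
Step 1: at (4, -2), ∇φ = (24, -4) → (4, -2) − 0.25·(24, -4) = (-2, -1)
Step 2: at (-2, -1), ∇φ = (-12, -2) → (-2, -1) − 0.25·(-12, -2) = (1, -0.5)
Step 3: at (1, -0.5), ∇φ = (6, -1) → (1, -0.5) − 0.25·(6, -1) = (-0.5, -0.25)
Step 4: at (-0.5, -0.25), ∇φ = (-3, -0.5) → (-0.5, -0.25) − 0.25·(-3, -0.5) = (0.25, -0.125)
φ(0.25, -0.125) = 0.203125

0.203125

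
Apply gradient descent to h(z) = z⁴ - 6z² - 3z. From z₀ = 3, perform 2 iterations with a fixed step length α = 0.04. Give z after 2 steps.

0.47298816

h′(z) = 4z³ - 12z - 3
Step 1: h′(3) = 69; z₁ = 3 − 0.04·69 = 0.24
Step 2: h′(0.24) = -5.824704; z₂ = 0.24 − 0.04·(-5.824704) = 0.47298816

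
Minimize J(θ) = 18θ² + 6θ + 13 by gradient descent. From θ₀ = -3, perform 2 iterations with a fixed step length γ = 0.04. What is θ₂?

J′(θ) = 36θ + 6
θ₁ = -3 − 0.04·(-102) = 1.08
θ₂ = 1.08 − 0.04·44.88 = -0.7152

-0.7152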